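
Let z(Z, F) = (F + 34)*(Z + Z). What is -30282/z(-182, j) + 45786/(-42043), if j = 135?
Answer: -110244675/184736942 ≈ -0.59677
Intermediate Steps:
z(Z, F) = 2*Z*(34 + F) (z(Z, F) = (34 + F)*(2*Z) = 2*Z*(34 + F))
-30282/z(-182, j) + 45786/(-42043) = -30282*(-1/(364*(34 + 135))) + 45786/(-42043) = -30282/(2*(-182)*169) + 45786*(-1/42043) = -30282/(-61516) - 45786/42043 = -30282*(-1/61516) - 45786/42043 = 2163/4394 - 45786/42043 = -110244675/184736942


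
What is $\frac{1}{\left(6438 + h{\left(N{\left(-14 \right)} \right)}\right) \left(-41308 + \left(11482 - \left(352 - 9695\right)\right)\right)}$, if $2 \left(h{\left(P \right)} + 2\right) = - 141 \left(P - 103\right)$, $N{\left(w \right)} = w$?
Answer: $- \frac{2}{601565227} \approx -3.3247 \cdot 10^{-9}$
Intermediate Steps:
$h{\left(P \right)} = \frac{14519}{2} - \frac{141 P}{2}$ ($h{\left(P \right)} = -2 + \frac{\left(-141\right) \left(P - 103\right)}{2} = -2 + \frac{\left(-141\right) \left(-103 + P\right)}{2} = -2 + \frac{14523 - 141 P}{2} = -2 - \left(- \frac{14523}{2} + \frac{141 P}{2}\right) = \frac{14519}{2} - \frac{141 P}{2}$)
$\frac{1}{\left(6438 + h{\left(N{\left(-14 \right)} \right)}\right) \left(-41308 + \left(11482 - \left(352 - 9695\right)\right)\right)} = \frac{1}{\left(6438 + \left(\frac{14519}{2} - -987\right)\right) \left(-41308 + \left(11482 - \left(352 - 9695\right)\right)\right)} = \frac{1}{\left(6438 + \left(\frac{14519}{2} + 987\right)\right) \left(-41308 + \left(11482 - \left(352 - 9695\right)\right)\right)} = \frac{1}{\left(6438 + \frac{16493}{2}\right) \left(-41308 + \left(11482 - -9343\right)\right)} = \frac{1}{\frac{29369}{2} \left(-41308 + \left(11482 + 9343\right)\right)} = \frac{1}{\frac{29369}{2} \left(-41308 + 20825\right)} = \frac{1}{\frac{29369}{2} \left(-20483\right)} = \frac{1}{- \frac{601565227}{2}} = - \frac{2}{601565227}$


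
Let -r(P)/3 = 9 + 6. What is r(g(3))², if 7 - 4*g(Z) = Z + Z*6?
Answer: 2025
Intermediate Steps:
g(Z) = 7/4 - 7*Z/4 (g(Z) = 7/4 - (Z + Z*6)/4 = 7/4 - (Z + 6*Z)/4 = 7/4 - 7*Z/4)
r(P) = -45 (r(P) = -3*(9 + 6) = -3*15 = -45)
r(g(3))² = (-45)² = 2025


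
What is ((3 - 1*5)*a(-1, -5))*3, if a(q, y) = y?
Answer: 30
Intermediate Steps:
((3 - 1*5)*a(-1, -5))*3 = ((3 - 1*5)*(-5))*3 = ((3 - 5)*(-5))*3 = -2*(-5)*3 = 10*3 = 30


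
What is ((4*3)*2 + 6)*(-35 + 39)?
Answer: 120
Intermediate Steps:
((4*3)*2 + 6)*(-35 + 39) = (12*2 + 6)*4 = (24 + 6)*4 = 30*4 = 120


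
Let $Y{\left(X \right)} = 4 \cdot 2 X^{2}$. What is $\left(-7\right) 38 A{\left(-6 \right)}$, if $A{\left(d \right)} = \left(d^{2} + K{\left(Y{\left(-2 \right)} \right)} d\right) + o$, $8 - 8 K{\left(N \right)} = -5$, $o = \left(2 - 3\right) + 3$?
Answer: $- \frac{15029}{2} \approx -7514.5$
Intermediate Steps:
$o = 2$ ($o = -1 + 3 = 2$)
$Y{\left(X \right)} = 8 X^{2}$
$K{\left(N \right)} = \frac{13}{8}$ ($K{\left(N \right)} = 1 - - \frac{5}{8} = 1 + \frac{5}{8} = \frac{13}{8}$)
$A{\left(d \right)} = 2 + d^{2} + \frac{13 d}{8}$ ($A{\left(d \right)} = \left(d^{2} + \frac{13 d}{8}\right) + 2 = 2 + d^{2} + \frac{13 d}{8}$)
$\left(-7\right) 38 A{\left(-6 \right)} = \left(-7\right) 38 \left(2 + \left(-6\right)^{2} + \frac{13}{8} \left(-6\right)\right) = - 266 \left(2 + 36 - \frac{39}{4}\right) = \left(-266\right) \frac{113}{4} = - \frac{15029}{2}$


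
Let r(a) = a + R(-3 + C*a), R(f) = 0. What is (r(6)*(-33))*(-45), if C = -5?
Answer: 8910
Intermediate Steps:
r(a) = a (r(a) = a + 0 = a)
(r(6)*(-33))*(-45) = (6*(-33))*(-45) = -198*(-45) = 8910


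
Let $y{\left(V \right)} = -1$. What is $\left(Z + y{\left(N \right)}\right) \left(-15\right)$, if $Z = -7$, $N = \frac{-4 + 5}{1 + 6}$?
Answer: $120$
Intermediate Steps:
$N = \frac{1}{7}$ ($N = 1 \cdot \frac{1}{7} = \frac{1}{7} \approx 0.14286$)
$\left(Z + y{\left(N \right)}\right) \left(-15\right) = \left(-7 - 1\right) \left(-15\right) = \left(-8\right) \left(-15\right) = 120$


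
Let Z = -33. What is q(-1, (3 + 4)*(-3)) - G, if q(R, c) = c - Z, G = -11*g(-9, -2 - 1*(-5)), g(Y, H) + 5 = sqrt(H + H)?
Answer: -43 + 11*sqrt(6) ≈ -16.056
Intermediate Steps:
g(Y, H) = -5 + sqrt(2)*sqrt(H) (g(Y, H) = -5 + sqrt(H + H) = -5 + sqrt(2*H) = -5 + sqrt(2)*sqrt(H))
G = 55 - 11*sqrt(6) (G = -11*(-5 + sqrt(2)*sqrt(-2 - 1*(-5))) = -11*(-5 + sqrt(2)*sqrt(-2 + 5)) = -11*(-5 + sqrt(2)*sqrt(3)) = -11*(-5 + sqrt(6)) = 55 - 11*sqrt(6) ≈ 28.056)
q(R, c) = 33 + c (q(R, c) = c - 1*(-33) = c + 33 = 33 + c)
q(-1, (3 + 4)*(-3)) - G = (33 + (3 + 4)*(-3)) - (55 - 11*sqrt(6)) = (33 + 7*(-3)) + (-55 + 11*sqrt(6)) = (33 - 21) + (-55 + 11*sqrt(6)) = 12 + (-55 + 11*sqrt(6)) = -43 + 11*sqrt(6)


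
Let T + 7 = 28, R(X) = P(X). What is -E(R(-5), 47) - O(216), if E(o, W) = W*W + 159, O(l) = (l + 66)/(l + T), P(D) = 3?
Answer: -187166/79 ≈ -2369.2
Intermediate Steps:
R(X) = 3
T = 21 (T = -7 + 28 = 21)
O(l) = (66 + l)/(21 + l) (O(l) = (l + 66)/(l + 21) = (66 + l)/(21 + l))
E(o, W) = 159 + W² (E(o, W) = W² + 159 = 159 + W²)
-E(R(-5), 47) - O(216) = -(159 + 47²) - (66 + 216)/(21 + 216) = -(159 + 2209) - 282/237 = -1*2368 - 282/237 = -2368 - 1*94/79 = -2368 - 94/79 = -187166/79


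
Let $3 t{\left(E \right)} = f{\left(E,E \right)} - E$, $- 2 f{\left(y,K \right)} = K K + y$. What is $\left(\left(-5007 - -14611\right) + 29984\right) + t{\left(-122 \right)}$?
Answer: $\frac{111505}{3} \approx 37168.0$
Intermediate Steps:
$f{\left(y,K \right)} = - \frac{y}{2} - \frac{K^{2}}{2}$ ($f{\left(y,K \right)} = - \frac{K K + y}{2} = - \frac{K^{2} + y}{2} = - \frac{y + K^{2}}{2} = - \frac{y}{2} - \frac{K^{2}}{2}$)
$t{\left(E \right)} = - \frac{E}{2} - \frac{E^{2}}{6}$ ($t{\left(E \right)} = \frac{\left(- \frac{E}{2} - \frac{E^{2}}{2}\right) - E}{3} = \frac{- \frac{3 E}{2} - \frac{E^{2}}{2}}{3} = - \frac{E}{2} - \frac{E^{2}}{6}$)
$\left(\left(-5007 - -14611\right) + 29984\right) + t{\left(-122 \right)} = \left(\left(-5007 - -14611\right) + 29984\right) + \frac{1}{6} \left(-122\right) \left(-3 - -122\right) = \left(\left(-5007 + 14611\right) + 29984\right) + \frac{1}{6} \left(-122\right) \left(-3 + 122\right) = \left(9604 + 29984\right) + \frac{1}{6} \left(-122\right) 119 = 39588 - \frac{7259}{3} = \frac{111505}{3}$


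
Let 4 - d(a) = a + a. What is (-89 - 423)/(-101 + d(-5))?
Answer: 512/87 ≈ 5.8851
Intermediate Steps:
d(a) = 4 - 2*a (d(a) = 4 - (a + a) = 4 - 2*a)
(-89 - 423)/(-101 + d(-5)) = (-89 - 423)/(-101 + (4 - 2*(-5))) = -512/(-101 + (4 + 10)) = -512/(-101 + 14) = -512/(-87) = -512*(-1/87) = 512/87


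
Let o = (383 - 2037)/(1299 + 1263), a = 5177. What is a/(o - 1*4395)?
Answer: -6631737/5630822 ≈ -1.1778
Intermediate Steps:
o = -827/1281 (o = -1654/2562 = -1654*1/2562 = -827/1281 ≈ -0.64559)
a/(o - 1*4395) = 5177/(-827/1281 - 1*4395) = 5177/(-827/1281 - 4395) = 5177/(-5630822/1281) = 5177*(-1281/5630822) = -6631737/5630822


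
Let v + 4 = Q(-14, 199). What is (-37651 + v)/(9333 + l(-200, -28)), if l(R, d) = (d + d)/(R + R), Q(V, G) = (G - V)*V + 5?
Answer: -2031600/466657 ≈ -4.3535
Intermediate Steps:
Q(V, G) = 5 + V*(G - V) (Q(V, G) = V*(G - V) + 5 = 5 + V*(G - V))
l(R, d) = d/R (l(R, d) = (2*d)/((2*R)) = (2*d)*(1/(2*R)) = d/R)
v = -2981 (v = -4 + (5 - 1*(-14)² + 199*(-14)) = -4 + (5 - 1*196 - 2786) = -4 + (5 - 196 - 2786) = -4 - 2977 = -2981)
(-37651 + v)/(9333 + l(-200, -28)) = (-37651 - 2981)/(9333 - 28/(-200)) = -40632/(9333 - 28*(-1/200)) = -40632/(9333 + 7/50) = -40632/466657/50 = -40632*50/466657 = -2031600/466657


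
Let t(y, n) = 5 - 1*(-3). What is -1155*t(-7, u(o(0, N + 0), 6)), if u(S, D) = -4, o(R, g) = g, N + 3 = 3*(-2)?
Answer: -9240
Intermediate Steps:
N = -9 (N = -3 + 3*(-2) = -3 - 6 = -9)
t(y, n) = 8 (t(y, n) = 5 + 3 = 8)
-1155*t(-7, u(o(0, N + 0), 6)) = -1155*8 = -9240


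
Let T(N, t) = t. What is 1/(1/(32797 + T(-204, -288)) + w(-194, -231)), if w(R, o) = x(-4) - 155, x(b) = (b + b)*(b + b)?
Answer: -32509/2958318 ≈ -0.010989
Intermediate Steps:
x(b) = 4*b² (x(b) = (2*b)*(2*b) = 4*b²)
w(R, o) = -91 (w(R, o) = 4*(-4)² - 155 = 4*16 - 155 = 64 - 155 = -91)
1/(1/(32797 + T(-204, -288)) + w(-194, -231)) = 1/(1/(32797 - 288) - 91) = 1/(1/32509 - 91) = 1/(-2958318/32509) = -32509/2958318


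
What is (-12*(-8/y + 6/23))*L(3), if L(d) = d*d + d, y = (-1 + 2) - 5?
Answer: -7488/23 ≈ -325.57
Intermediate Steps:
y = -4 (y = 1 - 5 = -4)
L(d) = d + d² (L(d) = d² + d = d + d²)
(-12*(-8/y + 6/23))*L(3) = (-12*(-8/(-4) + 6/23))*(3*(1 + 3)) = (-12*(-8*(-¼) + 6*(1/23)))*(3*4) = -12*(2 + 6/23)*12 = -12*52/23*12 = -624/23*12 = -7488/23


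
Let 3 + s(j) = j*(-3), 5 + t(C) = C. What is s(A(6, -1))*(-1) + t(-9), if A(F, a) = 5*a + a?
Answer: -29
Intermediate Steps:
A(F, a) = 6*a
t(C) = -5 + C
s(j) = -3 - 3*j (s(j) = -3 + j*(-3) = -3 - 3*j)
s(A(6, -1))*(-1) + t(-9) = (-3 - 18*(-1))*(-1) + (-5 - 9) = (-3 - 3*(-6))*(-1) - 14 = (-3 + 18)*(-1) - 14 = 15*(-1) - 14 = -15 - 14 = -29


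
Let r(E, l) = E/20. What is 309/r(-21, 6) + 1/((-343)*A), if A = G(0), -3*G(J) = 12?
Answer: -403759/1372 ≈ -294.29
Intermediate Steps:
G(J) = -4 (G(J) = -⅓*12 = -4)
r(E, l) = E/20 (r(E, l) = E*(1/20) = E/20)
A = -4
309/r(-21, 6) + 1/((-343)*A) = 309/(((1/20)*(-21))) + 1/(-343*(-4)) = 309/(-21/20) - 1/343*(-¼) = 309*(-20/21) + 1/1372 = -2060/7 + 1/1372 = -403759/1372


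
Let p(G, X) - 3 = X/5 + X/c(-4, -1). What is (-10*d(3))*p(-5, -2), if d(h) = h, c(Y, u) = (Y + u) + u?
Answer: -88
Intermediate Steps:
c(Y, u) = Y + 2*u
p(G, X) = 3 + X/30 (p(G, X) = 3 + (X/5 + X/(-4 + 2*(-1))) = 3 + (X*(1/5) + X/(-4 - 2)) = 3 + (X/5 + X/(-6)) = 3 + (X/5 + X*(-1/6)) = 3 + (X/5 - X/6) = 3 + X/30)
(-10*d(3))*p(-5, -2) = (-10*3)*(3 + (1/30)*(-2)) = -30*(3 - 1/15) = -30*44/15 = -88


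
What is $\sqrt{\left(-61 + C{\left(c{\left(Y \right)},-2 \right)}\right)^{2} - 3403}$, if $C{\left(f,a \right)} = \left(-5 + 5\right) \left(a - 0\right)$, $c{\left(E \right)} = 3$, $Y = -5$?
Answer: $\sqrt{318} \approx 17.833$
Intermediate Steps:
$C{\left(f,a \right)} = 0$ ($C{\left(f,a \right)} = 0 \left(a + 0\right) = 0 a = 0$)
$\sqrt{\left(-61 + C{\left(c{\left(Y \right)},-2 \right)}\right)^{2} - 3403} = \sqrt{\left(-61 + 0\right)^{2} - 3403} = \sqrt{\left(-61\right)^{2} - 3403} = \sqrt{3721 - 3403} = \sqrt{318}$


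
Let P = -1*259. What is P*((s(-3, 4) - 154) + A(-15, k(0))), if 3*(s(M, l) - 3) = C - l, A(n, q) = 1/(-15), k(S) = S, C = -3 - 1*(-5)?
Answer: 589484/15 ≈ 39299.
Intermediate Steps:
C = 2 (C = -3 + 5 = 2)
A(n, q) = -1/15
s(M, l) = 11/3 - l/3 (s(M, l) = 3 + (2 - l)/3 = 3 + (⅔ - l/3) = 11/3 - l/3)
P = -259
P*((s(-3, 4) - 154) + A(-15, k(0))) = -259*(((11/3 - ⅓*4) - 154) - 1/15) = -259*(((11/3 - 4/3) - 154) - 1/15) = -259*((7/3 - 154) - 1/15) = -259*(-455/3 - 1/15) = -259*(-2276/15) = 589484/15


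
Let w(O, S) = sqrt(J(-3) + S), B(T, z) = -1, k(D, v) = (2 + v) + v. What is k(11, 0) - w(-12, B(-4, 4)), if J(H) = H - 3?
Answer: 2 - I*sqrt(7) ≈ 2.0 - 2.6458*I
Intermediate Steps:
J(H) = -3 + H
k(D, v) = 2 + 2*v
w(O, S) = sqrt(-6 + S) (w(O, S) = sqrt((-3 - 3) + S) = sqrt(-6 + S))
k(11, 0) - w(-12, B(-4, 4)) = (2 + 2*0) - sqrt(-6 - 1) = (2 + 0) - sqrt(-7) = 2 - I*sqrt(7)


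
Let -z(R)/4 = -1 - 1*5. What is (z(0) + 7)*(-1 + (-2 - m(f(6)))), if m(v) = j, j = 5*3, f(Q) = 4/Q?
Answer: -558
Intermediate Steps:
z(R) = 24 (z(R) = -4*(-1 - 1*5) = -4*(-1 - 5) = -4*(-6) = 24)
j = 15
m(v) = 15
(z(0) + 7)*(-1 + (-2 - m(f(6)))) = (24 + 7)*(-1 + (-2 - 1*15)) = 31*(-1 + (-2 - 15)) = 31*(-1 - 17) = 31*(-18) = -558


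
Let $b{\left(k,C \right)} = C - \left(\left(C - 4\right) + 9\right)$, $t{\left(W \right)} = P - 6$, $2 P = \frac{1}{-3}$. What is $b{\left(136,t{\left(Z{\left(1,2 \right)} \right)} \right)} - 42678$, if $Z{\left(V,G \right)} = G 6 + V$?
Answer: $-42683$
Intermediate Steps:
$P = - \frac{1}{6}$ ($P = \frac{1}{2 \left(-3\right)} = \frac{1}{2} \left(- \frac{1}{3}\right) = - \frac{1}{6} \approx -0.16667$)
$Z{\left(V,G \right)} = V + 6 G$ ($Z{\left(V,G \right)} = 6 G + V = V + 6 G$)
$t{\left(W \right)} = - \frac{37}{6}$ ($t{\left(W \right)} = - \frac{1}{6} - 6 = - \frac{37}{6}$)
$b{\left(k,C \right)} = -5$ ($b{\left(k,C \right)} = C - \left(\left(-4 + C\right) + 9\right) = C - \left(5 + C\right) = -5$)
$b{\left(136,t{\left(Z{\left(1,2 \right)} \right)} \right)} - 42678 = -5 - 42678 = -42683$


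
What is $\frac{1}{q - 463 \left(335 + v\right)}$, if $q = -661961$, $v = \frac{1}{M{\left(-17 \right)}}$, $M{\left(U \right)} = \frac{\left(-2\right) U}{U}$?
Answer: $- \frac{2}{1633669} \approx -1.2242 \cdot 10^{-6}$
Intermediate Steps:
$M{\left(U \right)} = -2$
$v = - \frac{1}{2}$ ($v = \frac{1}{-2} = - \frac{1}{2} \approx -0.5$)
$\frac{1}{q - 463 \left(335 + v\right)} = \frac{1}{-661961 - 463 \left(335 - \frac{1}{2}\right)} = \frac{1}{-661961 - \frac{309747}{2}} = \frac{1}{- \frac{1633669}{2}} = - \frac{2}{1633669}$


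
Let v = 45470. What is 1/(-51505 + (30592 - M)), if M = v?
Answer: -1/66383 ≈ -1.5064e-5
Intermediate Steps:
M = 45470
1/(-51505 + (30592 - M)) = 1/(-51505 + (30592 - 1*45470)) = 1/(-51505 + (30592 - 45470)) = 1/(-51505 - 14878) = 1/(-66383) = -1/66383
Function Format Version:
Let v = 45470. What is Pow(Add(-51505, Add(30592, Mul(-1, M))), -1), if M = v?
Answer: Rational(-1, 66383) ≈ -1.5064e-5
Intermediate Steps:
M = 45470
Pow(Add(-51505, Add(30592, Mul(-1, M))), -1) = Pow(Add(-51505, Add(30592, Mul(-1, 45470))), -1) = Pow(Add(-51505, Add(30592, -45470)), -1) = Pow(Add(-51505, -14878), -1) = Pow(-66383, -1) = Rational(-1, 66383)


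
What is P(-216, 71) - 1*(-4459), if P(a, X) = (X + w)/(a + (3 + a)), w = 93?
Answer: 1912747/429 ≈ 4458.6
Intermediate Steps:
P(a, X) = (93 + X)/(3 + 2*a) (P(a, X) = (X + 93)/(a + (3 + a)) = (93 + X)/(3 + 2*a))
P(-216, 71) - 1*(-4459) = (93 + 71)/(3 + 2*(-216)) - 1*(-4459) = 164/(3 - 432) + 4459 = 164/(-429) + 4459 = -1/429*164 + 4459 = -164/429 + 4459 = 1912747/429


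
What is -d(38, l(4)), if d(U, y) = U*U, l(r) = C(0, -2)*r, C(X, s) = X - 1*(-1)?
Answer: -1444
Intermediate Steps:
C(X, s) = 1 + X (C(X, s) = X + 1 = 1 + X)
l(r) = r (l(r) = (1 + 0)*r = 1*r = r)
d(U, y) = U²
-d(38, l(4)) = -1*38² = -1*1444 = -1444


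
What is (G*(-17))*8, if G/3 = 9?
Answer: -3672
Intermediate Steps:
G = 27 (G = 3*9 = 27)
(G*(-17))*8 = (27*(-17))*8 = -459*8 = -3672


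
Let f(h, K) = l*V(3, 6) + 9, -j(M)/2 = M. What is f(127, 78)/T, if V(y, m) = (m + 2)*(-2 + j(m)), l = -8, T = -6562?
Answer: -905/6562 ≈ -0.13792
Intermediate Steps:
j(M) = -2*M
V(y, m) = (-2 - 2*m)*(2 + m) (V(y, m) = (m + 2)*(-2 - 2*m) = (2 + m)*(-2 - 2*m) = (-2 - 2*m)*(2 + m))
f(h, K) = 905 (f(h, K) = -8*(-4 - 6*6 - 2*6²) + 9 = -8*(-4 - 36 - 2*36) + 9 = -8*(-4 - 36 - 72) + 9 = -8*(-112) + 9 = 896 + 9 = 905)
f(127, 78)/T = 905/(-6562) = 905*(-1/6562) = -905/6562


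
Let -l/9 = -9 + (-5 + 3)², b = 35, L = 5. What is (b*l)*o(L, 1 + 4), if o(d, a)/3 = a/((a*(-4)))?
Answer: -4725/4 ≈ -1181.3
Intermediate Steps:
o(d, a) = -¾ (o(d, a) = 3*(a/((a*(-4)))) = 3*(a/((-4*a))) = 3*(a*(-1/(4*a))) = 3*(-¼) = -¾)
l = 45 (l = -9*(-9 + (-5 + 3)²) = -9*(-9 + (-2)²) = -9*(-9 + 4) = -9*(-5) = 45)
(b*l)*o(L, 1 + 4) = (35*45)*(-¾) = 1575*(-¾) = -4725/4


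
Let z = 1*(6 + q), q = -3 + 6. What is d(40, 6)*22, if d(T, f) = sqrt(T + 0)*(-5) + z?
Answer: 198 - 220*sqrt(10) ≈ -497.70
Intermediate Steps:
q = 3
z = 9 (z = 1*(6 + 3) = 1*9 = 9)
d(T, f) = 9 - 5*sqrt(T) (d(T, f) = sqrt(T + 0)*(-5) + 9 = sqrt(T)*(-5) + 9 = -5*sqrt(T) + 9 = 9 - 5*sqrt(T))
d(40, 6)*22 = (9 - 10*sqrt(10))*22 = 198 - 220*sqrt(10)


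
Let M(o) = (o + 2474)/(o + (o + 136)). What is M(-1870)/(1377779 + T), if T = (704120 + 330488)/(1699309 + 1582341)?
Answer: -247764575/2036885965226079 ≈ -1.2164e-7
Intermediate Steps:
M(o) = (2474 + o)/(136 + 2*o) (M(o) = (2474 + o)/(o + (136 + o)) = (2474 + o)/(136 + 2*o))
T = 517304/1640825 (T = 1034608/3281650 = 1034608*(1/3281650) = 517304/1640825 ≈ 0.31527)
M(-1870)/(1377779 + T) = ((2474 - 1870)/(2*(68 - 1870)))/(1377779 + 517304/1640825) = ((1/2)*604/(-1802))/(2260694744979/1640825) = ((1/2)*(-1/1802)*604)*(1640825/2260694744979) = -151/901*1640825/2260694744979 = -247764575/2036885965226079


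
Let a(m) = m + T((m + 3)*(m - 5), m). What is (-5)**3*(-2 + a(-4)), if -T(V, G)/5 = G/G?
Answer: 1375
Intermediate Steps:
T(V, G) = -5 (T(V, G) = -5*G/G = -5*1 = -5)
a(m) = -5 + m (a(m) = m - 5 = -5 + m)
(-5)**3*(-2 + a(-4)) = (-5)**3*(-2 + (-5 - 4)) = -125*(-2 - 9) = -125*(-11) = 1375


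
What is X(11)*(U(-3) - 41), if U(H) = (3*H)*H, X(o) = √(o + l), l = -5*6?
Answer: -14*I*√19 ≈ -61.025*I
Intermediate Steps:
l = -30
X(o) = √(-30 + o) (X(o) = √(o - 30) = √(-30 + o))
U(H) = 3*H²
X(11)*(U(-3) - 41) = √(-30 + 11)*(3*(-3)² - 41) = √(-19)*(3*9 - 41) = (I*√19)*(27 - 41) = (I*√19)*(-14) = -14*I*√19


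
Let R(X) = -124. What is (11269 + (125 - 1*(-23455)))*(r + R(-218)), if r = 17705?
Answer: 612680269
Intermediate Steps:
(11269 + (125 - 1*(-23455)))*(r + R(-218)) = (11269 + (125 - 1*(-23455)))*(17705 - 124) = (11269 + (125 + 23455))*17581 = (11269 + 23580)*17581 = 34849*17581 = 612680269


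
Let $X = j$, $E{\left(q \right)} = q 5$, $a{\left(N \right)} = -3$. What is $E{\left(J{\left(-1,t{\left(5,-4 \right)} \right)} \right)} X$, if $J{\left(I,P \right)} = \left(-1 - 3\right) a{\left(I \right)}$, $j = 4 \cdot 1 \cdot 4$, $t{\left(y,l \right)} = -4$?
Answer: $960$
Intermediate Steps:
$j = 16$ ($j = 4 \cdot 4 = 16$)
$J{\left(I,P \right)} = 12$ ($J{\left(I,P \right)} = \left(-1 - 3\right) \left(-3\right) = \left(-4\right) \left(-3\right) = 12$)
$E{\left(q \right)} = 5 q$
$X = 16$
$E{\left(J{\left(-1,t{\left(5,-4 \right)} \right)} \right)} X = 5 \cdot 12 \cdot 16 = 60 \cdot 16 = 960$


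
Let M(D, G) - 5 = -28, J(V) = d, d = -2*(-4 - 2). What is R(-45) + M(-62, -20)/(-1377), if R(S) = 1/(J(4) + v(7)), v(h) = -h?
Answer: 1492/6885 ≈ 0.21670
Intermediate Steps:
d = 12 (d = -2*(-6) = 12)
J(V) = 12
M(D, G) = -23 (M(D, G) = 5 - 28 = -23)
R(S) = 1/5 (R(S) = 1/(12 - 1*7) = 1/(12 - 7) = 1/5)
R(-45) + M(-62, -20)/(-1377) = 1/5 - 23/(-1377) = 1/5 - 23*(-1/1377) = 1/5 + 23/1377 = 1492/6885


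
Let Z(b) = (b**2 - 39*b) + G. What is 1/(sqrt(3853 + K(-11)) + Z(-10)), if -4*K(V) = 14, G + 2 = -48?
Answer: 880/379501 - sqrt(15398)/379501 ≈ 0.0019919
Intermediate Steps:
G = -50 (G = -2 - 48 = -50)
K(V) = -7/2 (K(V) = -1/4*14 = -7/2)
Z(b) = -50 + b**2 - 39*b (Z(b) = (b**2 - 39*b) - 50 = -50 + b**2 - 39*b)
1/(sqrt(3853 + K(-11)) + Z(-10)) = 1/(sqrt(3853 - 7/2) + (-50 + (-10)**2 - 39*(-10))) = 1/(sqrt(7699/2) + (-50 + 100 + 390)) = 1/(sqrt(15398)/2 + 440) = 1/(440 + sqrt(15398)/2)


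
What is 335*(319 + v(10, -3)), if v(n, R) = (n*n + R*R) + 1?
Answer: 143715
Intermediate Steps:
v(n, R) = 1 + R² + n² (v(n, R) = (n² + R²) + 1 = (R² + n²) + 1 = 1 + R² + n²)
335*(319 + v(10, -3)) = 335*(319 + (1 + (-3)² + 10²)) = 335*(319 + (1 + 9 + 100)) = 335*(319 + 110) = 335*429 = 143715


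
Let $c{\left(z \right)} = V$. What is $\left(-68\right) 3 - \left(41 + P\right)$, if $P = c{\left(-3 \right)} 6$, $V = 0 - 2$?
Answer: $-233$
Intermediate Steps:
$V = -2$ ($V = 0 - 2 = -2$)
$c{\left(z \right)} = -2$
$P = -12$ ($P = \left(-2\right) 6 = -12$)
$\left(-68\right) 3 - \left(41 + P\right) = \left(-68\right) 3 - 29 = -204 + \left(-41 + 12\right) = -204 - 29 = -233$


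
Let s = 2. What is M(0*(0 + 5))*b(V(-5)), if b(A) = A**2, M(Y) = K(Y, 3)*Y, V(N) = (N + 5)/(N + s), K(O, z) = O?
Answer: 0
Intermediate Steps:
V(N) = (5 + N)/(2 + N) (V(N) = (N + 5)/(N + 2) = (5 + N)/(2 + N))
M(Y) = Y**2 (M(Y) = Y*Y = Y**2)
M(0*(0 + 5))*b(V(-5)) = (0*(0 + 5))**2*((5 - 5)/(2 - 5))**2 = (0*5)**2*(0/(-3))**2 = 0**2*(-1/3*0)**2 = 0*0**2 = 0*0 = 0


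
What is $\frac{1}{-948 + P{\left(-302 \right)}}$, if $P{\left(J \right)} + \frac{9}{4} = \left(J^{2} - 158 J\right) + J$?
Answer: $\frac{4}{550671} \approx 7.2639 \cdot 10^{-6}$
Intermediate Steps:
$P{\left(J \right)} = - \frac{9}{4} + J^{2} - 157 J$ ($P{\left(J \right)} = - \frac{9}{4} + \left(\left(J^{2} - 158 J\right) + J\right) = - \frac{9}{4} + \left(J^{2} - 157 J\right) = - \frac{9}{4} + J^{2} - 157 J$)
$\frac{1}{-948 + P{\left(-302 \right)}} = \frac{1}{-948 - \left(- \frac{189647}{4} - 91204\right)} = \frac{1}{-948 + \left(- \frac{9}{4} + 91204 + 47414\right)} = \frac{1}{-948 + \frac{554463}{4}} = \frac{1}{\frac{550671}{4}} = \frac{4}{550671}$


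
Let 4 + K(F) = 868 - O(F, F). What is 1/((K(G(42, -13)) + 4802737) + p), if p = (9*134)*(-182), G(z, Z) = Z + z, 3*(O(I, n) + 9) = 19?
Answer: 3/13752335 ≈ 2.1814e-7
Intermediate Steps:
O(I, n) = -8/3 (O(I, n) = -9 + (⅓)*19 = -9 + 19/3 = -8/3)
K(F) = 2600/3 (K(F) = -4 + (868 - 1*(-8/3)) = -4 + (868 + 8/3) = -4 + 2612/3 = 2600/3)
p = -219492 (p = 1206*(-182) = -219492)
1/((K(G(42, -13)) + 4802737) + p) = 1/((2600/3 + 4802737) - 219492) = 1/(14410811/3 - 219492) = 1/(13752335/3) = 3/13752335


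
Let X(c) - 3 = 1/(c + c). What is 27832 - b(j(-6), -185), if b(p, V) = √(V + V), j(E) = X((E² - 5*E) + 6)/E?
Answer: 27832 - I*√370 ≈ 27832.0 - 19.235*I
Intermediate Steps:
X(c) = 3 + 1/(2*c) (X(c) = 3 + 1/(c + c) = 3 + 1/(2*c))
j(E) = (3 + 1/(2*(6 + E² - 5*E)))/E (j(E) = (3 + 1/(2*((E² - 5*E) + 6)))/E = (3 + 1/(2*(6 + E² - 5*E)))/E)
b(p, V) = √2*√V (b(p, V) = √(2*V) = √2*√V)
27832 - b(j(-6), -185) = 27832 - √2*√(-185) = 27832 - √2*I*√185 = 27832 - I*√370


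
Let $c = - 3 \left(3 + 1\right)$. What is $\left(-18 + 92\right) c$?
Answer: $-888$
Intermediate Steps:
$c = -12$ ($c = \left(-3\right) 4 = -12$)
$\left(-18 + 92\right) c = \left(-18 + 92\right) \left(-12\right) = 74 \left(-12\right) = -888$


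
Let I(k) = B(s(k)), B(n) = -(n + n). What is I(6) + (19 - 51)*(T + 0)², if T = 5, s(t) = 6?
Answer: -812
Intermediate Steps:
B(n) = -2*n
I(k) = -12 (I(k) = -2*6 = -12)
I(6) + (19 - 51)*(T + 0)² = -12 + (19 - 51)*(5 + 0)² = -12 - 32*5² = -12 - 32*25 = -12 - 800 = -812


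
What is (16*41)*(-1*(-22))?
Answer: 14432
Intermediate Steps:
(16*41)*(-1*(-22)) = 656*22 = 14432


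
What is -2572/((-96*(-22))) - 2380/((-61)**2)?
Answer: -3649243/1964688 ≈ -1.8574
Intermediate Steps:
-2572/((-96*(-22))) - 2380/((-61)**2) = -2572/2112 - 2380/3721 = -2572*1/2112 - 2380*1/3721 = -643/528 - 2380/3721 = -3649243/1964688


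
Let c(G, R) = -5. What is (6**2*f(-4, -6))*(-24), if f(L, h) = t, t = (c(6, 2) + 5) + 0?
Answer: 0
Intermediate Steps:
t = 0 (t = (-5 + 5) + 0 = 0 + 0 = 0)
f(L, h) = 0
(6**2*f(-4, -6))*(-24) = (6**2*0)*(-24) = (36*0)*(-24) = 0*(-24) = 0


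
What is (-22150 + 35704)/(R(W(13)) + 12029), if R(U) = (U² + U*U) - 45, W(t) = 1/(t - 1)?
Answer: 975888/862849 ≈ 1.1310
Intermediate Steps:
W(t) = 1/(-1 + t)
R(U) = -45 + 2*U² (R(U) = (U² + U²) - 45 = 2*U² - 45 = -45 + 2*U²)
(-22150 + 35704)/(R(W(13)) + 12029) = (-22150 + 35704)/((-45 + 2*(1/(-1 + 13))²) + 12029) = 13554/((-45 + 2*(1/12)²) + 12029) = 13554/((-45 + 2*(1/144)) + 12029) = 13554/((-45 + 1/72) + 12029) = 13554/(-3239/72 + 12029) = 13554/(862849/72) = 13554*(72/862849) = 975888/862849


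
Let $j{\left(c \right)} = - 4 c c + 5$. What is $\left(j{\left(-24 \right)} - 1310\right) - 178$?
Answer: $-3787$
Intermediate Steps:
$j{\left(c \right)} = 5 - 4 c^{2}$ ($j{\left(c \right)} = - 4 c^{2} + 5 = 5 - 4 c^{2}$)
$\left(j{\left(-24 \right)} - 1310\right) - 178 = \left(\left(5 - 4 \left(-24\right)^{2}\right) - 1310\right) - 178 = \left(\left(5 - 2304\right) - 1310\right) - 178 = \left(-2299 - 1310\right) - 178 = -3609 - 178 = -3787$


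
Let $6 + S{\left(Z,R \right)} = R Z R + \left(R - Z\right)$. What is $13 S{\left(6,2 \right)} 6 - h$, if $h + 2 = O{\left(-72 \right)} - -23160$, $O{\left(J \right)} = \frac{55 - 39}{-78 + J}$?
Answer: $- \frac{1654942}{75} \approx -22066.0$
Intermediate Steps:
$S{\left(Z,R \right)} = -6 + R - Z + Z R^{2}$ ($S{\left(Z,R \right)} = -6 + \left(R Z R + \left(R - Z\right)\right) = -6 + \left(Z R^{2} + \left(R - Z\right)\right) = -6 + \left(R - Z + Z R^{2}\right) = -6 + R - Z + Z R^{2}$)
$O{\left(J \right)} = \frac{16}{-78 + J}$
$h = \frac{1736842}{75}$ ($h = -2 + \left(\frac{16}{-78 - 72} - -23160\right) = -2 + \left(\frac{16}{-150} + 23160\right) = -2 + \left(16 \left(- \frac{1}{150}\right) + 23160\right) = -2 + \left(- \frac{8}{75} + 23160\right) = -2 + \frac{1736992}{75} = \frac{1736842}{75} \approx 23158.0$)
$13 S{\left(6,2 \right)} 6 - h = 13 \left(-6 + 2 - 6 + 6 \cdot 2^{2}\right) 6 - \frac{1736842}{75} = 13 \left(-6 + 2 - 6 + 6 \cdot 4\right) 6 - \frac{1736842}{75} = 13 \left(-6 + 2 - 6 + 24\right) 6 - \frac{1736842}{75} = 13 \cdot 14 \cdot 6 - \frac{1736842}{75} = 182 \cdot 6 - \frac{1736842}{75} = 1092 - \frac{1736842}{75} = - \frac{1654942}{75}$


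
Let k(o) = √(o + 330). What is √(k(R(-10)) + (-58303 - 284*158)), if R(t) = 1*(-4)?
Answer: √(-103175 + √326) ≈ 321.18*I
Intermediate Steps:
R(t) = -4
k(o) = √(330 + o)
√(k(R(-10)) + (-58303 - 284*158)) = √(√(330 - 4) + (-58303 - 284*158)) = √(√326 + (-58303 - 1*44872)) = √(√326 + (-58303 - 44872)) = √(√326 - 103175) = √(-103175 + √326)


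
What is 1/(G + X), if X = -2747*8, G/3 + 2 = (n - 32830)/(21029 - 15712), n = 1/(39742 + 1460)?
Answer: -73023678/1606559151455 ≈ -4.5453e-5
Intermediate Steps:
n = 1/41202 ≈ 2.4271e-5
G = -1790803727/73023678 (G = -6 + 3*((1/41202 - 32830)/(21029 - 15712)) = -6 + 3*(-1352661659/41202/5317) = -6 + 3*(-1352661659/41202*1/5317) = -6 + 3*(-1352661659/219071034) = -6 - 1352661659/73023678 = -1790803727/73023678 ≈ -24.524)
X = -21976
1/(G + X) = 1/(-1790803727/73023678 - 21976) = 1/(-1606559151455/73023678) = -73023678/1606559151455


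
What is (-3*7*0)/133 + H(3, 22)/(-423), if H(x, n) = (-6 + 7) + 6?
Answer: -7/423 ≈ -0.016548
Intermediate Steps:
H(x, n) = 7 (H(x, n) = 1 + 6 = 7)
(-3*7*0)/133 + H(3, 22)/(-423) = (-3*7*0)/133 + 7/(-423) = -21*0*(1/133) + 7*(-1/423) = 0*(1/133) - 7/423 = 0 - 7/423 = -7/423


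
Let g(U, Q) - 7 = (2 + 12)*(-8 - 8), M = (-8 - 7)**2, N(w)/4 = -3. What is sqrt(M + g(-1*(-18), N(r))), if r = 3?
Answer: 2*sqrt(2) ≈ 2.8284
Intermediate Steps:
N(w) = -12 (N(w) = 4*(-3) = -12)
M = 225 (M = (-15)**2 = 225)
g(U, Q) = -217 (g(U, Q) = 7 + (2 + 12)*(-8 - 8) = 7 + 14*(-16) = 7 - 224 = -217)
sqrt(M + g(-1*(-18), N(r))) = sqrt(225 - 217) = sqrt(8) = 2*sqrt(2)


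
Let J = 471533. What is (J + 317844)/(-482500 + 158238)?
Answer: -789377/324262 ≈ -2.4344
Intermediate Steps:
(J + 317844)/(-482500 + 158238) = (471533 + 317844)/(-482500 + 158238) = 789377/(-324262) = 789377*(-1/324262) = -789377/324262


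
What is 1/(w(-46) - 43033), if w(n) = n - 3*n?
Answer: -1/42941 ≈ -2.3288e-5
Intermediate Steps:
w(n) = -2*n
1/(w(-46) - 43033) = 1/(-2*(-46) - 43033) = 1/(92 - 43033) = 1/(-42941) = -1/42941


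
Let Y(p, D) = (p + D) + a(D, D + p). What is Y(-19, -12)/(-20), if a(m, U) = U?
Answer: 31/10 ≈ 3.1000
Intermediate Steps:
Y(p, D) = 2*D + 2*p (Y(p, D) = (p + D) + (D + p) = (D + p) + (D + p) = 2*D + 2*p)
Y(-19, -12)/(-20) = (2*(-12) + 2*(-19))/(-20) = (-24 - 38)*(-1/20) = -62*(-1/20) = 31/10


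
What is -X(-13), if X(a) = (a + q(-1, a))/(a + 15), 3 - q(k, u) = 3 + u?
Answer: 0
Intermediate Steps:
q(k, u) = -u (q(k, u) = 3 - (3 + u) = 3 + (-3 - u) = -u)
X(a) = 0 (X(a) = (a - a)/(a + 15) = 0/(15 + a) = 0)
-X(-13) = -1*0 = 0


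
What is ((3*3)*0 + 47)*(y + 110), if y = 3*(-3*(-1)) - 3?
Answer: 5452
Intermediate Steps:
y = 6 (y = 3*3 - 3 = 9 - 3 = 6)
((3*3)*0 + 47)*(y + 110) = ((3*3)*0 + 47)*(6 + 110) = (9*0 + 47)*116 = (0 + 47)*116 = 47*116 = 5452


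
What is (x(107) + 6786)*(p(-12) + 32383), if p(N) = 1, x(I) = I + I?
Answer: 226688000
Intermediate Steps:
x(I) = 2*I
(x(107) + 6786)*(p(-12) + 32383) = (2*107 + 6786)*(1 + 32383) = (214 + 6786)*32384 = 7000*32384 = 226688000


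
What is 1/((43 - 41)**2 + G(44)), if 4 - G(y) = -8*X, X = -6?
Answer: -1/40 ≈ -0.025000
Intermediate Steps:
G(y) = -44 (G(y) = 4 - (-8)*(-6) = 4 - 1*48 = 4 - 48 = -44)
1/((43 - 41)**2 + G(44)) = 1/((43 - 41)**2 - 44) = 1/(2**2 - 44) = 1/(4 - 44) = 1/(-40) = -1/40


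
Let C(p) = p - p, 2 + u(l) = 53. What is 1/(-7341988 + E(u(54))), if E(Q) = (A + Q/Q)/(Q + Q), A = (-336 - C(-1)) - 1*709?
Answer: -17/124813970 ≈ -1.3620e-7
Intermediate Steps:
u(l) = 51 (u(l) = -2 + 53 = 51)
C(p) = 0
A = -1045 (A = (-336 - 1*0) - 1*709 = (-336 + 0) - 709 = -336 - 709 = -1045)
E(Q) = -522/Q (E(Q) = (-1045 + Q/Q)/(Q + Q) = (-1045 + 1)/((2*Q)) = -522/Q)
1/(-7341988 + E(u(54))) = 1/(-7341988 - 522/51) = 1/(-7341988 - 522*1/51) = 1/(-7341988 - 174/17) = 1/(-124813970/17) = -17/124813970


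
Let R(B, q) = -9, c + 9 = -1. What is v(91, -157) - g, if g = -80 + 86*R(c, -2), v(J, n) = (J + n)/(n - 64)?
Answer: 188800/221 ≈ 854.30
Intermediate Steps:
c = -10 (c = -9 - 1 = -10)
v(J, n) = (J + n)/(-64 + n)
g = -854 (g = -80 + 86*(-9) = -80 - 774 = -854)
v(91, -157) - g = (91 - 157)/(-64 - 157) - 1*(-854) = -66/(-221) + 854 = -1/221*(-66) + 854 = 66/221 + 854 = 188800/221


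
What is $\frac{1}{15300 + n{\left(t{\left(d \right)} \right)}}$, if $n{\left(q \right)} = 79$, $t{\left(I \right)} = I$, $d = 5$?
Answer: $\frac{1}{15379} \approx 6.5024 \cdot 10^{-5}$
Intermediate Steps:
$\frac{1}{15300 + n{\left(t{\left(d \right)} \right)}} = \frac{1}{15300 + 79} = \frac{1}{15379}$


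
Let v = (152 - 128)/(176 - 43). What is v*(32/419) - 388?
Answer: -21621308/55727 ≈ -387.99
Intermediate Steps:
v = 24/133 ≈ 0.18045
v*(32/419) - 388 = 24*(32/419)/133 - 388 = 24*(32*(1/419))/133 - 388 = (24/133)*(32/419) - 388 = 768/55727 - 388 = -21621308/55727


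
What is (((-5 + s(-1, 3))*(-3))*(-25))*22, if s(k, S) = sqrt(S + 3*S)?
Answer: -8250 + 3300*sqrt(3) ≈ -2534.2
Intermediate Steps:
s(k, S) = 2*sqrt(S) (s(k, S) = sqrt(4*S) = 2*sqrt(S))
(((-5 + s(-1, 3))*(-3))*(-25))*22 = (((-5 + 2*sqrt(3))*(-3))*(-25))*22 = ((15 - 6*sqrt(3))*(-25))*22 = (-375 + 150*sqrt(3))*22 = -8250 + 3300*sqrt(3)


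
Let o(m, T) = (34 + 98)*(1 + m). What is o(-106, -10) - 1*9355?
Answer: -23215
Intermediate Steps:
o(m, T) = 132 + 132*m (o(m, T) = 132*(1 + m) = 132 + 132*m)
o(-106, -10) - 1*9355 = (132 + 132*(-106)) - 1*9355 = (132 - 13992) - 9355 = -13860 - 9355 = -23215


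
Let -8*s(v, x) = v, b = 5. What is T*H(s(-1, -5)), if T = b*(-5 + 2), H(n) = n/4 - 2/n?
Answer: 7665/32 ≈ 239.53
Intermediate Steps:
s(v, x) = -v/8
H(n) = -2/n + n/4 (H(n) = n*(1/4) - 2/n = n/4 - 2/n = -2/n + n/4)
T = -15 (T = 5*(-5 + 2) = 5*(-3) = -15)
T*H(s(-1, -5)) = -15*(-2/((-1/8*(-1))) + (-1/8*(-1))/4) = -15*(-2/1/8 + (1/4)*(1/8)) = -15*(-2*8 + 1/32) = -15*(-16 + 1/32) = -15*(-511/32) = 7665/32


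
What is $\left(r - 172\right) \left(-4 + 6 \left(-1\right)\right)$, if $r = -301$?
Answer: $4730$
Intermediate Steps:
$\left(r - 172\right) \left(-4 + 6 \left(-1\right)\right) = \left(-301 - 172\right) \left(-4 + 6 \left(-1\right)\right) = - 473 \left(-4 - 6\right) = \left(-473\right) \left(-10\right) = 4730$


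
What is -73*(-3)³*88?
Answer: 173448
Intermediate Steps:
-73*(-3)³*88 = -73*(-27)*88 = 1971*88 = 173448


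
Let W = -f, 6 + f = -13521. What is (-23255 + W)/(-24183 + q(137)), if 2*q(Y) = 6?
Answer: 2432/6045 ≈ 0.40232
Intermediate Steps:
q(Y) = 3 (q(Y) = (1/2)*6 = 3)
f = -13527 (f = -6 - 13521 = -13527)
W = 13527 (W = -1*(-13527) = 13527)
(-23255 + W)/(-24183 + q(137)) = (-23255 + 13527)/(-24183 + 3) = -9728/(-24180) = -9728*(-1/24180) = 2432/6045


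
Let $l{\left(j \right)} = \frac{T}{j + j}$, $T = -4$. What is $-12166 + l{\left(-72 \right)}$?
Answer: $- \frac{437975}{36} \approx -12166.0$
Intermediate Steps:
$l{\left(j \right)} = - \frac{2}{j}$ ($l{\left(j \right)} = - \frac{4}{j + j} = - \frac{4}{2 j} = - 4 \frac{1}{2 j} = - \frac{2}{j}$)
$-12166 + l{\left(-72 \right)} = -12166 - \frac{2}{-72} = -12166 - - \frac{1}{36} = -12166 + \frac{1}{36} = - \frac{437975}{36}$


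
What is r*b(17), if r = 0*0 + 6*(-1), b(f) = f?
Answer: -102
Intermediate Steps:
r = -6 (r = 0 - 6 = -6)
r*b(17) = -6*17 = -102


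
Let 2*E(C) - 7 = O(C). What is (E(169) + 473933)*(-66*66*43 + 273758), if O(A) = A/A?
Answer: 40971853650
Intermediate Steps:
O(A) = 1
E(C) = 4 (E(C) = 7/2 + (½)*1 = 7/2 + ½ = 4)
(E(169) + 473933)*(-66*66*43 + 273758) = (4 + 473933)*(-66*66*43 + 273758) = 473937*(-4356*43 + 273758) = 473937*(-187308 + 273758) = 473937*86450 = 40971853650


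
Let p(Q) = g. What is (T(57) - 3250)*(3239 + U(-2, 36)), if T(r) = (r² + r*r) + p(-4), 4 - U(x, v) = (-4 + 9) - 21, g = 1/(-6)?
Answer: 63508133/6 ≈ 1.0585e+7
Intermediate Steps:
g = -⅙ ≈ -0.16667
U(x, v) = 20 (U(x, v) = 4 - ((-4 + 9) - 21) = 4 - (5 - 21) = 4 - 1*(-16) = 4 + 16 = 20)
p(Q) = -⅙
T(r) = -⅙ + 2*r² (T(r) = (r² + r*r) - ⅙ = (r² + r²) - ⅙ = 2*r² - ⅙ = -⅙ + 2*r²)
(T(57) - 3250)*(3239 + U(-2, 36)) = ((-⅙ + 2*57²) - 3250)*(3239 + 20) = ((-⅙ + 2*3249) - 3250)*3259 = ((-⅙ + 6498) - 3250)*3259 = (38987/6 - 3250)*3259 = (19487/6)*3259 = 63508133/6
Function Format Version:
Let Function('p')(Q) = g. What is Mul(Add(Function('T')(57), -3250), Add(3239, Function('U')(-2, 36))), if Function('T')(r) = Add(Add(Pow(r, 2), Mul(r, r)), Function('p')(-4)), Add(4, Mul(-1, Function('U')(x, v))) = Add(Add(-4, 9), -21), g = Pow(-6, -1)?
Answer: Rational(63508133, 6) ≈ 1.0585e+7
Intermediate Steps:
g = Rational(-1, 6) ≈ -0.16667
Function('U')(x, v) = 20 (Function('U')(x, v) = Add(4, Mul(-1, Add(Add(-4, 9), -21))) = Add(4, Mul(-1, Add(5, -21))) = Add(4, Mul(-1, -16)) = Add(4, 16) = 20)
Function('p')(Q) = Rational(-1, 6)
Function('T')(r) = Add(Rational(-1, 6), Mul(2, Pow(r, 2))) (Function('T')(r) = Add(Add(Pow(r, 2), Mul(r, r)), Rational(-1, 6)) = Add(Add(Pow(r, 2), Pow(r, 2)), Rational(-1, 6)) = Add(Mul(2, Pow(r, 2)), Rational(-1, 6)) = Add(Rational(-1, 6), Mul(2, Pow(r, 2))))
Mul(Add(Function('T')(57), -3250), Add(3239, Function('U')(-2, 36))) = Mul(Add(Add(Rational(-1, 6), Mul(2, Pow(57, 2))), -3250), Add(3239, 20)) = Mul(Add(Add(Rational(-1, 6), Mul(2, 3249)), -3250), 3259) = Mul(Add(Add(Rational(-1, 6), 6498), -3250), 3259) = Mul(Add(Rational(38987, 6), -3250), 3259) = Mul(Rational(19487, 6), 3259) = Rational(63508133, 6)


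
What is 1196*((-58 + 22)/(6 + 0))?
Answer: -7176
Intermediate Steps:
1196*((-58 + 22)/(6 + 0)) = 1196*(-36/6) = 1196*((1/6)*(-36)) = 1196*(-6) = -7176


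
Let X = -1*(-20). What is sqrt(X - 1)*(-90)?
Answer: -90*sqrt(19) ≈ -392.30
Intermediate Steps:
X = 20
sqrt(X - 1)*(-90) = sqrt(20 - 1)*(-90) = sqrt(19)*(-90) = -90*sqrt(19)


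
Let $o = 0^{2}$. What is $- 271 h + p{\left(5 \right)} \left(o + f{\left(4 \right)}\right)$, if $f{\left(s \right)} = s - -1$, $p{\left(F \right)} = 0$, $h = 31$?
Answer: $-8401$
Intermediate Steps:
$f{\left(s \right)} = 1 + s$ ($f{\left(s \right)} = s + 1 = 1 + s$)
$o = 0$
$- 271 h + p{\left(5 \right)} \left(o + f{\left(4 \right)}\right) = \left(-271\right) 31 + 0 \left(0 + \left(1 + 4\right)\right) = -8401 + 0 \left(0 + 5\right) = -8401 + 0 \cdot 5 = -8401 + 0 = -8401$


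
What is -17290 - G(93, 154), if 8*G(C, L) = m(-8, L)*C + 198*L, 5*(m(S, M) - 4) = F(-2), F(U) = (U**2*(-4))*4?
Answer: -104996/5 ≈ -20999.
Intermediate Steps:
F(U) = -16*U**2 (F(U) = -4*U**2*4 = -16*U**2)
m(S, M) = -44/5 (m(S, M) = 4 + (-16*(-2)**2)/5 = 4 + (-16*4)/5 = 4 + (1/5)*(-64) = 4 - 64/5 = -44/5)
G(C, L) = -11*C/10 + 99*L/4 (G(C, L) = (-44*C/5 + 198*L)/8 = (198*L - 44*C/5)/8 = -11*C/10 + 99*L/4)
-17290 - G(93, 154) = -17290 - (-11/10*93 + (99/4)*154) = -17290 - (-1023/10 + 7623/2) = -17290 - 1*18546/5 = -17290 - 18546/5 = -104996/5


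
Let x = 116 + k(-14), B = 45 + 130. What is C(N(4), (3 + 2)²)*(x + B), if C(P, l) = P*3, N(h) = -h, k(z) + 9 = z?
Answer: -3216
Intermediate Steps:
k(z) = -9 + z
C(P, l) = 3*P
B = 175
x = 93 (x = 116 + (-9 - 14) = 116 - 23 = 93)
C(N(4), (3 + 2)²)*(x + B) = (3*(-1*4))*(93 + 175) = (3*(-4))*268 = -12*268 = -3216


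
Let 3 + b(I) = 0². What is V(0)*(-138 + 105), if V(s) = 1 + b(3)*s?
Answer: -33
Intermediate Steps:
b(I) = -3 (b(I) = -3 + 0² = -3 + 0 = -3)
V(s) = 1 - 3*s
V(0)*(-138 + 105) = (1 - 3*0)*(-138 + 105) = (1 + 0)*(-33) = 1*(-33) = -33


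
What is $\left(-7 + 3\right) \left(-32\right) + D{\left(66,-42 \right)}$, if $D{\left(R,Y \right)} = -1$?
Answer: $127$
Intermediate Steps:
$\left(-7 + 3\right) \left(-32\right) + D{\left(66,-42 \right)} = \left(-7 + 3\right) \left(-32\right) - 1 = \left(-4\right) \left(-32\right) - 1 = 128 - 1 = 127$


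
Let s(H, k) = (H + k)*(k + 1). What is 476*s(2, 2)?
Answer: 5712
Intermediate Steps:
s(H, k) = (1 + k)*(H + k) (s(H, k) = (H + k)*(1 + k) = (1 + k)*(H + k))
476*s(2, 2) = 476*(2 + 2 + 2**2 + 2*2) = 476*(2 + 2 + 4 + 4) = 476*12 = 5712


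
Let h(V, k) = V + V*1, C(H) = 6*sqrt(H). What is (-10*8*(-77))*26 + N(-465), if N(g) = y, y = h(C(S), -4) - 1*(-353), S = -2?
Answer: 160513 + 12*I*sqrt(2) ≈ 1.6051e+5 + 16.971*I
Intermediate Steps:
h(V, k) = 2*V (h(V, k) = V + V = 2*V)
y = 353 + 12*I*sqrt(2) (y = 2*(6*sqrt(-2)) - 1*(-353) = 2*(6*(I*sqrt(2))) + 353 = 2*(6*I*sqrt(2)) + 353 = 12*I*sqrt(2) + 353 = 353 + 12*I*sqrt(2) ≈ 353.0 + 16.971*I)
N(g) = 353 + 12*I*sqrt(2)
(-10*8*(-77))*26 + N(-465) = (-10*8*(-77))*26 + (353 + 12*I*sqrt(2)) = -80*(-77)*26 + (353 + 12*I*sqrt(2)) = 6160*26 + (353 + 12*I*sqrt(2)) = 160160 + (353 + 12*I*sqrt(2)) = 160513 + 12*I*sqrt(2)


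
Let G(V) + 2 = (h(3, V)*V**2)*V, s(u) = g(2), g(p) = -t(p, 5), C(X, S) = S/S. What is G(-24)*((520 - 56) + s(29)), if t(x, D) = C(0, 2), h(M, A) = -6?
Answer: 38402146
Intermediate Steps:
C(X, S) = 1
t(x, D) = 1
g(p) = -1 (g(p) = -1*1 = -1)
s(u) = -1
G(V) = -2 - 6*V**3 (G(V) = -2 + (-6*V**2)*V = -2 - 6*V**3)
G(-24)*((520 - 56) + s(29)) = (-2 - 6*(-24)**3)*((520 - 56) - 1) = (-2 - 6*(-13824))*(464 - 1) = (-2 + 82944)*463 = 82942*463 = 38402146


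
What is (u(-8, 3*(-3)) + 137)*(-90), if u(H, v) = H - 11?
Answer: -10620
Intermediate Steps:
u(H, v) = -11 + H
(u(-8, 3*(-3)) + 137)*(-90) = ((-11 - 8) + 137)*(-90) = (-19 + 137)*(-90) = 118*(-90) = -10620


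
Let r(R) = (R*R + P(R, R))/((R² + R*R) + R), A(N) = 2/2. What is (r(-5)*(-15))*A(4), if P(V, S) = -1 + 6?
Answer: -10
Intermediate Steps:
A(N) = 1 (A(N) = 2*(½) = 1)
P(V, S) = 5
r(R) = (5 + R²)/(R + 2*R²) (r(R) = (R*R + 5)/((R² + R*R) + R) = (R² + 5)/((R² + R²) + R) = (5 + R²)/(2*R² + R) = (5 + R²)/(R + 2*R²))
(r(-5)*(-15))*A(4) = (((5 + (-5)²)/((-5)*(1 + 2*(-5))))*(-15))*1 = (-(5 + 25)/(5*(1 - 10))*(-15))*1 = (-⅕*30/(-9)*(-15))*1 = (-⅕*(-⅑)*30*(-15))*1 = ((⅔)*(-15))*1 = -10*1 = -10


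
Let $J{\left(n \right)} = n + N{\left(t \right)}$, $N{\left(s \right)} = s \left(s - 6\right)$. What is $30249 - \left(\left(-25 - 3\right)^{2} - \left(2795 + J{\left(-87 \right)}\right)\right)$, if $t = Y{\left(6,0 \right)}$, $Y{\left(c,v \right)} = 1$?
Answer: $32168$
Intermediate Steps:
$t = 1$
$N{\left(s \right)} = s \left(-6 + s\right)$
$J{\left(n \right)} = -5 + n$ ($J{\left(n \right)} = n + 1 \left(-6 + 1\right) = n + 1 \left(-5\right) = n - 5 = -5 + n$)
$30249 - \left(\left(-25 - 3\right)^{2} - \left(2795 + J{\left(-87 \right)}\right)\right) = 30249 - \left(\left(-25 - 3\right)^{2} - \left(2795 - 92\right)\right) = 30249 - \left(\left(-28\right)^{2} - \left(2795 - 92\right)\right) = 30249 - \left(784 - 2703\right) = 30249 - -1919 = 30249 + 1919 = 32168$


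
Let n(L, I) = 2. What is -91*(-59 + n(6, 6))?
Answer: 5187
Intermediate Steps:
-91*(-59 + n(6, 6)) = -91*(-59 + 2) = -91*(-57) = 5187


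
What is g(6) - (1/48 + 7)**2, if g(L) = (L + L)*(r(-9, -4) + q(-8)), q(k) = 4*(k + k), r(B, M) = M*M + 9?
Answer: -1191841/2304 ≈ -517.29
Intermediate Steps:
r(B, M) = 9 + M**2 (r(B, M) = M**2 + 9 = 9 + M**2)
q(k) = 8*k (q(k) = 4*(2*k) = 8*k)
g(L) = -78*L (g(L) = (L + L)*((9 + (-4)**2) + 8*(-8)) = (2*L)*((9 + 16) - 64) = (2*L)*(25 - 64) = (2*L)*(-39) = -78*L)
g(6) - (1/48 + 7)**2 = -78*6 - (1/48 + 7)**2 = -468 - (1/48 + 7)**2 = -468 - (337/48)**2 = -468 - 1*113569/2304 = -468 - 113569/2304 = -1191841/2304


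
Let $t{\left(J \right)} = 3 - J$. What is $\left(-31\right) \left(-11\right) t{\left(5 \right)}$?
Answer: $-682$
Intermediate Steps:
$\left(-31\right) \left(-11\right) t{\left(5 \right)} = \left(-31\right) \left(-11\right) \left(3 - 5\right) = 341 \left(3 - 5\right) = 341 \left(-2\right) = -682$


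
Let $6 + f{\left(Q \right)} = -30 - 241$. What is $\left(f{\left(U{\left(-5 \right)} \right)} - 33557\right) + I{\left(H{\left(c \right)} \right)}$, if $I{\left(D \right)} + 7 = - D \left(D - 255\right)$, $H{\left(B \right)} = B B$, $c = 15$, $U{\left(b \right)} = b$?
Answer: $-27091$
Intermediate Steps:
$f{\left(Q \right)} = -277$ ($f{\left(Q \right)} = -6 - 271 = -277$)
$H{\left(B \right)} = B^{2}$
$I{\left(D \right)} = -7 - D \left(-255 + D\right)$ ($I{\left(D \right)} = -7 - D \left(D - 255\right) = -7 - D \left(-255 + D\right)$)
$\left(f{\left(U{\left(-5 \right)} \right)} - 33557\right) + I{\left(H{\left(c \right)} \right)} = \left(-277 - 33557\right) - \left(7 - 57375 + \left(15^{2}\right)^{2}\right) = -33834 - -6743 = -33834 + 6743 = -27091$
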